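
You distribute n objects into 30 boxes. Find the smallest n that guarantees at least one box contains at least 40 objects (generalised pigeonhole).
n = (40 − 1)·30 + 1 = 1171

By the generalised pigeonhole principle, to guarantee some box contains ≥ r objects we need more than (r − 1) · k objects total. Threshold: n = (r − 1) · k + 1. With r = 40 and k = 30: n = 39 · 30 + 1 = 1170 + 1 = 1171. For n = 1170 = 39 · 30, we can put exactly 39 objects in every box, avoiding 40 in any single one — so 1171 is tight.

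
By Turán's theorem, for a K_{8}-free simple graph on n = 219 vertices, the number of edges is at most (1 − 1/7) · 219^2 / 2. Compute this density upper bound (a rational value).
Turán density bound = (6/7) · 219^2/2 = 143883/7 ≈ 20554.7143

Turán's theorem: ex(n, K_{r+1}) is achieved by the complete r-partite Turán graph T(n, r) with parts as balanced as possible, and is at most (1 − 1/r) · n^2/2. For r = 7, n = 219: the density bound is (6/7) · 47961/2 = 143883/7 ≈ 20554.7143. The integer-valued extremum is e(T(219, 7)) = 20554, which is strictly less than the density bound 143883/7 since 7 ∤ 219 (the parts of T(219, 7) cannot all be equal).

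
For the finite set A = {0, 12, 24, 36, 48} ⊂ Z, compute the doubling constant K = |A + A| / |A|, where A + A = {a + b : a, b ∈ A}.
K = |A + A| / |A| = 9/5

Enumerate A + A = {a + b : a, b ∈ A}. With |A| = 5, there are |A|^2 = 25 ordered sum pairs; collecting distinct values, A + A = {0, 12, 24, 36, 48, 60, 72, 84, 96}, so |A + A| = 9. Thus K = 9/5. Here |A + A| = 2|A| − 1 = 9, the minimum possible — so K = 9/5 is minimal, which holds iff A is an arithmetic progression.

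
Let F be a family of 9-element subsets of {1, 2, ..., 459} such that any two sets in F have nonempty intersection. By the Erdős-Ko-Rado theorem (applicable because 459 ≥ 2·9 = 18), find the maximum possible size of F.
max |F| = C(458, 8) = 45155060190495541

Erdős-Ko-Rado (1961): when n ≥ 2k, max |F| = C(n−1, k−1). The bound is attained by the star {A : i ∈ A} for any fixed i ∈ [n]. Here C(459−1, 9−1) = C(458, 8) = 45155060190495541.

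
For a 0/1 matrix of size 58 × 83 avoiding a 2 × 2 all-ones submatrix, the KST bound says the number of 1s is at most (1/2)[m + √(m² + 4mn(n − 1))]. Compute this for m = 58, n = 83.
z(58, 83; 2, 2) ≤ (1/2)[58 + √(58² + 4·58·83·82)] = (1/2)[58 + √1582356] = 657.9587

Kővári–Sós–Turán: let r_1, ..., r_58 be the row sums and z = Σ r_i the total number of 1s. Each pair of columns can share at most one row with both entries 1 (else a 2×2 all-ones block appears), so Σ_i C(r_i, 2) ≤ C(83, 2) = 3403. By convexity Σ_i C(r_i, 2) ≥ 58·C(z/58, 2) = z(z − 58)/(2·58), giving z² − 58z − 58·83·82 ≤ 0 and hence z ≤ (1/2)[58 + √(3364 + 4·394748)] = (1/2)[58 + √1582356] ≈ (1/2)(58 + 1257.9173) = 657.9587.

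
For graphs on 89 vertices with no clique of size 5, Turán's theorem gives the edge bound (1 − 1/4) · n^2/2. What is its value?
Turán density bound = (3/4) · 89^2/2 = 23763/8 ≈ 2970.375

Turán's theorem: ex(n, K_{r+1}) is achieved by the complete r-partite Turán graph T(n, r) with parts as balanced as possible, and is at most (1 − 1/r) · n^2/2. For r = 4, n = 89: the density bound is (3/4) · 7921/2 = 23763/8 ≈ 2970.375. The integer-valued extremum is e(T(89, 4)) = 2970, which is strictly less than the density bound 23763/8 since 4 ∤ 89 (the parts of T(89, 4) cannot all be equal).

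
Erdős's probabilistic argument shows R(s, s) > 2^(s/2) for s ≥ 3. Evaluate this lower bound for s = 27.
2^(27/2) = 11585.2375; so R(27, 27) > 11585.2375

Colour each edge of K_n uniformly at random with red/blue. The expected number of monochromatic K_27 is C(n, 27) · 2 · 2^(−C(27,2)). If C(n, 27) · 2^(1 − C(27,2)) < 1, then with positive probability no monochromatic K_27 exists, so R(27, 27) > n. The standard estimate C(n, 27) ≤ n^27/27! shows this inequality holds whenever n ≤ 2^(27/2) (since 27! · 2^(C(27,2) − 1) > 2^(27^2/2) ≥ n^27). Hence R(27, 27) > 2^(27/2) = 11585.2375.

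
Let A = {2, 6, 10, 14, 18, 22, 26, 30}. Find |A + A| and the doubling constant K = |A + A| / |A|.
K = |A + A| / |A| = 15/8

Enumerate A + A = {a + b : a, b ∈ A}. With |A| = 8, there are |A|^2 = 64 ordered sum pairs; collecting distinct values, A + A = {4, 8, 12, 16, 20, 24, 28, 32, 36, 40, 44, 48, 52, 56, 60}, so |A + A| = 15. Thus K = 15/8. Here |A + A| = 2|A| − 1 = 15, the minimum possible — so K = 15/8 is minimal, which holds iff A is an arithmetic progression.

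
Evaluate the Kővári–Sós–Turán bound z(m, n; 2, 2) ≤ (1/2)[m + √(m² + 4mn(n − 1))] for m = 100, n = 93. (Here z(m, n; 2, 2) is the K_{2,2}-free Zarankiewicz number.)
z(100, 93; 2, 2) ≤ (1/2)[100 + √(100² + 4·100·93·92)] = (1/2)[100 + √3432400] = 976.3369

Kővári–Sós–Turán: let r_1, ..., r_100 be the row sums and z = Σ r_i the total number of 1s. Each pair of columns can share at most one row with both entries 1 (else a 2×2 all-ones block appears), so Σ_i C(r_i, 2) ≤ C(93, 2) = 4278. By convexity Σ_i C(r_i, 2) ≥ 100·C(z/100, 2) = z(z − 100)/(2·100), giving z² − 100z − 100·93·92 ≤ 0 and hence z ≤ (1/2)[100 + √(10000 + 4·855600)] = (1/2)[100 + √3432400] ≈ (1/2)(100 + 1852.6737) = 976.3369.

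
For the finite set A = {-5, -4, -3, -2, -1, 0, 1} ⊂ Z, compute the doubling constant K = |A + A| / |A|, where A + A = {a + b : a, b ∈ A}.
K = |A + A| / |A| = 13/7

Enumerate A + A = {a + b : a, b ∈ A}. With |A| = 7, there are |A|^2 = 49 ordered sum pairs; collecting distinct values, A + A = {-10, -9, -8, -7, -6, -5, -4, -3, -2, -1, 0, 1, 2}, so |A + A| = 13. Thus K = 13/7. Here |A + A| = 2|A| − 1 = 13, the minimum possible — so K = 13/7 is minimal, which holds iff A is an arithmetic progression.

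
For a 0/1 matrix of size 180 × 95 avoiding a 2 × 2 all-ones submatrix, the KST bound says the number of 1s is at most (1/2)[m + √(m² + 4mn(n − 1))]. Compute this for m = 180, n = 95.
z(180, 95; 2, 2) ≤ (1/2)[180 + √(180² + 4·180·95·94)] = (1/2)[180 + √6462000] = 1361.0232

Kővári–Sós–Turán: let r_1, ..., r_180 be the row sums and z = Σ r_i the total number of 1s. Each pair of columns can share at most one row with both entries 1 (else a 2×2 all-ones block appears), so Σ_i C(r_i, 2) ≤ C(95, 2) = 4465. By convexity Σ_i C(r_i, 2) ≥ 180·C(z/180, 2) = z(z − 180)/(2·180), giving z² − 180z − 180·95·94 ≤ 0 and hence z ≤ (1/2)[180 + √(32400 + 4·1607400)] = (1/2)[180 + √6462000] ≈ (1/2)(180 + 2542.0464) = 1361.0232.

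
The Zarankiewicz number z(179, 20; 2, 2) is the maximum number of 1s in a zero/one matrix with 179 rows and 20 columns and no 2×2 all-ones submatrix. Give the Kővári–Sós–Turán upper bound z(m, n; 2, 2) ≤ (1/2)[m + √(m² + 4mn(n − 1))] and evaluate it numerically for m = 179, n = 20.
z(179, 20; 2, 2) ≤ (1/2)[179 + √(179² + 4·179·20·19)] = (1/2)[179 + √304121] = 365.2358

Kővári–Sós–Turán: let r_1, ..., r_179 be the row sums and z = Σ r_i the total number of 1s. Each pair of columns can share at most one row with both entries 1 (else a 2×2 all-ones block appears), so Σ_i C(r_i, 2) ≤ C(20, 2) = 190. By convexity Σ_i C(r_i, 2) ≥ 179·C(z/179, 2) = z(z − 179)/(2·179), giving z² − 179z − 179·20·19 ≤ 0 and hence z ≤ (1/2)[179 + √(32041 + 4·68020)] = (1/2)[179 + √304121] ≈ (1/2)(179 + 551.4717) = 365.2358.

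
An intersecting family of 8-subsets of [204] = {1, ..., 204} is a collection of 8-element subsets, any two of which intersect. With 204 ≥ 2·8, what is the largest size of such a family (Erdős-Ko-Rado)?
max |F| = C(203, 7) = 2538793728570

The Erdős-Ko-Rado theorem states: for n ≥ 2k, an intersecting family of k-subsets of an n-element set has size at most C(n − 1, k − 1), with equality for 'star' families {A ⊆ [n] : |A| = k, i ∈ A} (fix an element i). For n = 204, k = 8: C(203, 7) = 2538793728570.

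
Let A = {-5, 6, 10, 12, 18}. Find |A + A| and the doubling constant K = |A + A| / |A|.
K = |A + A| / |A| = 14/5

Enumerate A + A = {a + b : a, b ∈ A}. With |A| = 5, there are |A|^2 = 25 ordered sum pairs; collecting distinct values, A + A = {-10, 1, 5, 7, 12, 13, 16, 18, 20, 22, 24, 28, 30, 36}, so |A + A| = 14. Thus K = 14/5. For comparison, the minimum possible |A + A| over all 5-element sets is 2·5 − 1 = 9 (so min K = 9/5), attained only by arithmetic progressions.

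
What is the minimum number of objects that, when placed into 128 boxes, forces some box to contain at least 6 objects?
n = (6 − 1)·128 + 1 = 641

By the generalised pigeonhole principle, to guarantee some box contains ≥ r objects we need more than (r − 1) · k objects total. Threshold: n = (r − 1) · k + 1. With r = 6 and k = 128: n = 5 · 128 + 1 = 640 + 1 = 641. For n = 640 = 5 · 128, we can put exactly 5 objects in every box, avoiding 6 in any single one — so 641 is tight.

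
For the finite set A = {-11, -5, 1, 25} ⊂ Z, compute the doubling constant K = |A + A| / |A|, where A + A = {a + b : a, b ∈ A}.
K = |A + A| / |A| = 9/4

Enumerate A + A = {a + b : a, b ∈ A}. With |A| = 4, there are |A|^2 = 16 ordered sum pairs; collecting distinct values, A + A = {-22, -16, -10, -4, 2, 14, 20, 26, 50}, so |A + A| = 9. Thus K = 9/4. For comparison, the minimum possible |A + A| over all 4-element sets is 2·4 − 1 = 7 (so min K = 7/4), attained only by arithmetic progressions.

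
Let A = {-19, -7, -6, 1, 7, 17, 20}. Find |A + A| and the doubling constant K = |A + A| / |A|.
K = |A + A| / |A| = 25/7

Enumerate A + A = {a + b : a, b ∈ A}. With |A| = 7, there are |A|^2 = 49 ordered sum pairs; collecting distinct values, A + A = {-38, -26, -25, -18, -14, -13, -12, -6, -5, -2, 0, 1, 2, 8, 10, 11, 13, 14, 18, 21, 24, 27, 34, 37, 40}, so |A + A| = 25. Thus K = 25/7. For comparison, the minimum possible |A + A| over all 7-element sets is 2·7 − 1 = 13 (so min K = 13/7), attained only by arithmetic progressions.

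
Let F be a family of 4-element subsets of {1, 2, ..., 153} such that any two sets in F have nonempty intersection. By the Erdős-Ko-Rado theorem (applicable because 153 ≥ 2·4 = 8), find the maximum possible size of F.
max |F| = C(152, 3) = 573800

The Erdős-Ko-Rado theorem states: for n ≥ 2k, an intersecting family of k-subsets of an n-element set has size at most C(n − 1, k − 1), with equality for 'star' families {A ⊆ [n] : |A| = k, i ∈ A} (fix an element i). For n = 153, k = 4: C(152, 3) = 573800.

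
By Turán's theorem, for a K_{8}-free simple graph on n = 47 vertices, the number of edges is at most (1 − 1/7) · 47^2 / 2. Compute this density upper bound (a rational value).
Turán density bound = (6/7) · 47^2/2 = 6627/7 ≈ 946.7143

Turán's theorem: ex(n, K_{r+1}) is achieved by the complete r-partite Turán graph T(n, r) with parts as balanced as possible, and is at most (1 − 1/r) · n^2/2. For r = 7, n = 47: the density bound is (6/7) · 2209/2 = 6627/7 ≈ 946.7143. The integer-valued extremum is e(T(47, 7)) = 946, which is strictly less than the density bound 6627/7 since 7 ∤ 47 (the parts of T(47, 7) cannot all be equal).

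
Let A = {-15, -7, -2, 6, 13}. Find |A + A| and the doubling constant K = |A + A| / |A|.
K = |A + A| / |A| = 14/5

Enumerate A + A = {a + b : a, b ∈ A}. With |A| = 5, there are |A|^2 = 25 ordered sum pairs; collecting distinct values, A + A = {-30, -22, -17, -14, -9, -4, -2, -1, 4, 6, 11, 12, 19, 26}, so |A + A| = 14. Thus K = 14/5. For comparison, the minimum possible |A + A| over all 5-element sets is 2·5 − 1 = 9 (so min K = 9/5), attained only by arithmetic progressions.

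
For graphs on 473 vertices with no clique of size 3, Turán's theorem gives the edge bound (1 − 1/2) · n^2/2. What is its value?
Turán density bound = (1/2) · 473^2/2 = 223729/4 ≈ 55932.25

Turán's theorem: ex(n, K_{r+1}) is achieved by the complete r-partite Turán graph T(n, r) with parts as balanced as possible, and is at most (1 − 1/r) · n^2/2. For r = 2, n = 473: the density bound is (1/2) · 223729/2 = 223729/4 ≈ 55932.25. The integer-valued extremum is e(T(473, 2)) = 55932, which is strictly less than the density bound 223729/4 since 2 ∤ 473 (the parts of T(473, 2) cannot all be equal).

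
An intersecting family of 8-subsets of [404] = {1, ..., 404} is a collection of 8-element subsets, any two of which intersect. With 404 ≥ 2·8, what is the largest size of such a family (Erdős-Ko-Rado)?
max |F| = C(403, 7) = 325050921257140

The Erdős-Ko-Rado theorem states: for n ≥ 2k, an intersecting family of k-subsets of an n-element set has size at most C(n − 1, k − 1), with equality for 'star' families {A ⊆ [n] : |A| = k, i ∈ A} (fix an element i). For n = 404, k = 8: C(403, 7) = 325050921257140.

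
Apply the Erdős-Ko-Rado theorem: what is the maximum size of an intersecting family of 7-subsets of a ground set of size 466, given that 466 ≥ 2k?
max |F| = C(465, 6) = 13593151605880

Erdős-Ko-Rado (1961): when n ≥ 2k, max |F| = C(n−1, k−1). The bound is attained by the star {A : i ∈ A} for any fixed i ∈ [n]. Here C(466−1, 7−1) = C(465, 6) = 13593151605880.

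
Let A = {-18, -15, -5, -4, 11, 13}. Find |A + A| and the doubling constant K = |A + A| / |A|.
K = |A + A| / |A| = 21/6 = 7/2

Enumerate A + A = {a + b : a, b ∈ A}. With |A| = 6, there are |A|^2 = 36 ordered sum pairs; collecting distinct values, A + A = {-36, -33, -30, -23, -22, -20, -19, -10, -9, -8, -7, -5, -4, -2, 6, 7, 8, 9, 22, 24, 26}, so |A + A| = 21. Thus K = 21/6 = 7/2. For comparison, the minimum possible |A + A| over all 6-element sets is 2·6 − 1 = 11 (so min K = 11/6), attained only by arithmetic progressions.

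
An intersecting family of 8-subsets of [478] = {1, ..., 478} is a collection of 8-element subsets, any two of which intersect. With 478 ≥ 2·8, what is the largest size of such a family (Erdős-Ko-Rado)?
max |F| = C(477, 7) = 1066573510019820

The Erdős-Ko-Rado theorem states: for n ≥ 2k, an intersecting family of k-subsets of an n-element set has size at most C(n − 1, k − 1), with equality for 'star' families {A ⊆ [n] : |A| = k, i ∈ A} (fix an element i). For n = 478, k = 8: C(477, 7) = 1066573510019820.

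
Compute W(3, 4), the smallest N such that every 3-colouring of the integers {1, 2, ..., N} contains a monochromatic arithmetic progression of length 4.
W(3, 4) = 293

W(3, 4) = 293. The lower bound W(3, 4) > 292 comes from an explicit good 3-colouring of [1, 292]; the upper bound W(3, 4) ≤ 293 was verified by exhaustive search over 3-colourings of [1, 293].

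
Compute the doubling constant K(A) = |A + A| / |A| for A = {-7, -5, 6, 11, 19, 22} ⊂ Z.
K = |A + A| / |A| = 19/6

Enumerate A + A = {a + b : a, b ∈ A}. With |A| = 6, there are |A|^2 = 36 ordered sum pairs; collecting distinct values, A + A = {-14, -12, -10, -1, 1, 4, 6, 12, 14, 15, 17, 22, 25, 28, 30, 33, 38, 41, 44}, so |A + A| = 19. Thus K = 19/6. For comparison, the minimum possible |A + A| over all 6-element sets is 2·6 − 1 = 11 (so min K = 11/6), attained only by arithmetic progressions.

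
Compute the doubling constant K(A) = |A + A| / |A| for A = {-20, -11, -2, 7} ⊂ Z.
K = |A + A| / |A| = 7/4

Enumerate A + A = {a + b : a, b ∈ A}. With |A| = 4, there are |A|^2 = 16 ordered sum pairs; collecting distinct values, A + A = {-40, -31, -22, -13, -4, 5, 14}, so |A + A| = 7. Thus K = 7/4. Here |A + A| = 2|A| − 1 = 7, the minimum possible — so K = 7/4 is minimal, which holds iff A is an arithmetic progression.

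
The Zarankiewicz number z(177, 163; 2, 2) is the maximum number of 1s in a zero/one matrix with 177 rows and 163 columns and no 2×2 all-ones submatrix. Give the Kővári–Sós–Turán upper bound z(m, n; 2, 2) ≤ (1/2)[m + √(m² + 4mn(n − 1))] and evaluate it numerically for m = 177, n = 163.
z(177, 163; 2, 2) ≤ (1/2)[177 + √(177² + 4·177·163·162)] = (1/2)[177 + √18726777] = 2252.2223

Kővári–Sós–Turán: let r_1, ..., r_177 be the row sums and z = Σ r_i the total number of 1s. Each pair of columns can share at most one row with both entries 1 (else a 2×2 all-ones block appears), so Σ_i C(r_i, 2) ≤ C(163, 2) = 13203. By convexity Σ_i C(r_i, 2) ≥ 177·C(z/177, 2) = z(z − 177)/(2·177), giving z² − 177z − 177·163·162 ≤ 0 and hence z ≤ (1/2)[177 + √(31329 + 4·4673862)] = (1/2)[177 + √18726777] ≈ (1/2)(177 + 4327.4446) = 2252.2223.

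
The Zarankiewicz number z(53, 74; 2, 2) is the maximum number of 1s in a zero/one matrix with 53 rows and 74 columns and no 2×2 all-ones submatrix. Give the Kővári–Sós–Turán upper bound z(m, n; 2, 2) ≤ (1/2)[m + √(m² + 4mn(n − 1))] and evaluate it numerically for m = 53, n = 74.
z(53, 74; 2, 2) ≤ (1/2)[53 + √(53² + 4·53·74·73)] = (1/2)[53 + √1148033] = 562.2315

Kővári–Sós–Turán: let r_1, ..., r_53 be the row sums and z = Σ r_i the total number of 1s. Each pair of columns can share at most one row with both entries 1 (else a 2×2 all-ones block appears), so Σ_i C(r_i, 2) ≤ C(74, 2) = 2701. By convexity Σ_i C(r_i, 2) ≥ 53·C(z/53, 2) = z(z − 53)/(2·53), giving z² − 53z − 53·74·73 ≤ 0 and hence z ≤ (1/2)[53 + √(2809 + 4·286306)] = (1/2)[53 + √1148033] ≈ (1/2)(53 + 1071.463) = 562.2315.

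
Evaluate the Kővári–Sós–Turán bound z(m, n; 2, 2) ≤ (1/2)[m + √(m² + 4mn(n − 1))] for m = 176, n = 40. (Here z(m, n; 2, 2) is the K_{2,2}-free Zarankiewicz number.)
z(176, 40; 2, 2) ≤ (1/2)[176 + √(176² + 4·176·40·39)] = (1/2)[176 + √1129216] = 619.3229

Kővári–Sós–Turán: let r_1, ..., r_176 be the row sums and z = Σ r_i the total number of 1s. Each pair of columns can share at most one row with both entries 1 (else a 2×2 all-ones block appears), so Σ_i C(r_i, 2) ≤ C(40, 2) = 780. By convexity Σ_i C(r_i, 2) ≥ 176·C(z/176, 2) = z(z − 176)/(2·176), giving z² − 176z − 176·40·39 ≤ 0 and hence z ≤ (1/2)[176 + √(30976 + 4·274560)] = (1/2)[176 + √1129216] ≈ (1/2)(176 + 1062.6458) = 619.3229.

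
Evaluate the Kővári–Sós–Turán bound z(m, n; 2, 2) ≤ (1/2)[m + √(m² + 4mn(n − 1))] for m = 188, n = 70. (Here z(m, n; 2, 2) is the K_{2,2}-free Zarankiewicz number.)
z(188, 70; 2, 2) ≤ (1/2)[188 + √(188² + 4·188·70·69)] = (1/2)[188 + √3667504] = 1051.5364

Kővári–Sós–Turán: let r_1, ..., r_188 be the row sums and z = Σ r_i the total number of 1s. Each pair of columns can share at most one row with both entries 1 (else a 2×2 all-ones block appears), so Σ_i C(r_i, 2) ≤ C(70, 2) = 2415. By convexity Σ_i C(r_i, 2) ≥ 188·C(z/188, 2) = z(z − 188)/(2·188), giving z² − 188z − 188·70·69 ≤ 0 and hence z ≤ (1/2)[188 + √(35344 + 4·908040)] = (1/2)[188 + √3667504] ≈ (1/2)(188 + 1915.0728) = 1051.5364.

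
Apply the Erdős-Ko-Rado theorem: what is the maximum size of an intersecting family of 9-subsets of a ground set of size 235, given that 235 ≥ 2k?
max |F| = C(234, 8) = 197549185007889

The Erdős-Ko-Rado theorem states: for n ≥ 2k, an intersecting family of k-subsets of an n-element set has size at most C(n − 1, k − 1), with equality for 'star' families {A ⊆ [n] : |A| = k, i ∈ A} (fix an element i). For n = 235, k = 9: C(234, 8) = 197549185007889.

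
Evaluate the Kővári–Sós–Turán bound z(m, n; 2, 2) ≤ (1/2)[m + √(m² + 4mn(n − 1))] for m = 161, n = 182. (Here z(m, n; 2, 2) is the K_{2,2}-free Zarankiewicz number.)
z(161, 182; 2, 2) ≤ (1/2)[161 + √(161² + 4·161·182·181)] = (1/2)[161 + √21240569] = 2384.8746

Kővári–Sós–Turán: let r_1, ..., r_161 be the row sums and z = Σ r_i the total number of 1s. Each pair of columns can share at most one row with both entries 1 (else a 2×2 all-ones block appears), so Σ_i C(r_i, 2) ≤ C(182, 2) = 16471. By convexity Σ_i C(r_i, 2) ≥ 161·C(z/161, 2) = z(z − 161)/(2·161), giving z² − 161z − 161·182·181 ≤ 0 and hence z ≤ (1/2)[161 + √(25921 + 4·5303662)] = (1/2)[161 + √21240569] ≈ (1/2)(161 + 4608.7492) = 2384.8746.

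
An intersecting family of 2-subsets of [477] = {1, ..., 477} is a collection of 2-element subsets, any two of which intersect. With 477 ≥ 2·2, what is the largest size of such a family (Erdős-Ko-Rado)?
max |F| = C(476, 1) = 476

Erdős-Ko-Rado (1961): when n ≥ 2k, max |F| = C(n−1, k−1). The bound is attained by the star {A : i ∈ A} for any fixed i ∈ [n]. Here C(477−1, 2−1) = C(476, 1) = 476.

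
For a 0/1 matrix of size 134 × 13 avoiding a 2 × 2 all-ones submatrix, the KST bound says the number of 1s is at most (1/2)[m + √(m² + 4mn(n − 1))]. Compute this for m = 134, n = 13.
z(134, 13; 2, 2) ≤ (1/2)[134 + √(134² + 4·134·13·12)] = (1/2)[134 + √101572] = 226.3518

Kővári–Sós–Turán: let r_1, ..., r_134 be the row sums and z = Σ r_i the total number of 1s. Each pair of columns can share at most one row with both entries 1 (else a 2×2 all-ones block appears), so Σ_i C(r_i, 2) ≤ C(13, 2) = 78. By convexity Σ_i C(r_i, 2) ≥ 134·C(z/134, 2) = z(z − 134)/(2·134), giving z² − 134z − 134·13·12 ≤ 0 and hence z ≤ (1/2)[134 + √(17956 + 4·20904)] = (1/2)[134 + √101572] ≈ (1/2)(134 + 318.7036) = 226.3518.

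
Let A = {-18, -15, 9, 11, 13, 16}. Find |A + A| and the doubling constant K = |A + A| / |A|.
K = |A + A| / |A| = 19/6

Enumerate A + A = {a + b : a, b ∈ A}. With |A| = 6, there are |A|^2 = 36 ordered sum pairs; collecting distinct values, A + A = {-36, -33, -30, -9, -7, -6, -5, -4, -2, 1, 18, 20, 22, 24, 25, 26, 27, 29, 32}, so |A + A| = 19. Thus K = 19/6. For comparison, the minimum possible |A + A| over all 6-element sets is 2·6 − 1 = 11 (so min K = 11/6), attained only by arithmetic progressions.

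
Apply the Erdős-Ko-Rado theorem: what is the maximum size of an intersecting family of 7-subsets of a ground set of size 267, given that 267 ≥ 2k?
max |F| = C(266, 6) = 464832503058

Erdős-Ko-Rado (1961): when n ≥ 2k, max |F| = C(n−1, k−1). The bound is attained by the star {A : i ∈ A} for any fixed i ∈ [n]. Here C(267−1, 7−1) = C(266, 6) = 464832503058.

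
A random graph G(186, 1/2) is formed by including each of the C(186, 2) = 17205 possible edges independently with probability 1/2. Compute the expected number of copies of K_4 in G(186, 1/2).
E[# K_4] = C(186, 4) · (1/2)^C(4, 2) = 48277230 / 2^6 = 24138615/32 = 754331.71875

For each 4-subset S of vertices (there are C(186, 4) = 48277230 such S), let X_S = 1 if S induces a K_4 (all C(4, 2) = 6 edges present). Then P(X_S = 1) = (1/2)^6 = 1/64. By linearity of expectation, E[# K_4] = C(186, 4) · (1/2)^6 = 48277230 / 64 = 24138615/32 = 754331.71875.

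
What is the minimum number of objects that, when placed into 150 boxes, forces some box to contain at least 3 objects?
n = (3 − 1)·150 + 1 = 301

By the generalised pigeonhole principle, to guarantee some box contains ≥ r objects we need more than (r − 1) · k objects total. Threshold: n = (r − 1) · k + 1. With r = 3 and k = 150: n = 2 · 150 + 1 = 300 + 1 = 301. For n = 300 = 2 · 150, we can put exactly 2 objects in every box, avoiding 3 in any single one — so 301 is tight.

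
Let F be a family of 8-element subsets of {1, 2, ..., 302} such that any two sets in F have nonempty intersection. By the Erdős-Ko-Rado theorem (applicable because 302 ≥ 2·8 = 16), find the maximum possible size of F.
max |F| = C(301, 7) = 41401382408100

The Erdős-Ko-Rado theorem states: for n ≥ 2k, an intersecting family of k-subsets of an n-element set has size at most C(n − 1, k − 1), with equality for 'star' families {A ⊆ [n] : |A| = k, i ∈ A} (fix an element i). For n = 302, k = 8: C(301, 7) = 41401382408100.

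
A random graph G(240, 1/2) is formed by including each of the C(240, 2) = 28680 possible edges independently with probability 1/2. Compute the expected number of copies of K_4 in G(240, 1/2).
E[# K_4] = C(240, 4) · (1/2)^C(4, 2) = 134810340 / 2^6 = 33702585/16 = 2106411.5625

For each 4-subset S of vertices (there are C(240, 4) = 134810340 such S), let X_S = 1 if S induces a K_4 (all C(4, 2) = 6 edges present). Then P(X_S = 1) = (1/2)^6 = 1/64. By linearity of expectation, E[# K_4] = C(240, 4) · (1/2)^6 = 134810340 / 64 = 33702585/16 = 2106411.5625.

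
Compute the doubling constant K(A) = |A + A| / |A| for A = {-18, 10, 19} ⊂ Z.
K = |A + A| / |A| = 6/3 = 2

Enumerate A + A = {a + b : a, b ∈ A}. With |A| = 3, there are |A|^2 = 9 ordered sum pairs; collecting distinct values, A + A = {-36, -8, 1, 20, 29, 38}, so |A + A| = 6. Thus K = 6/3 = 2. For comparison, the minimum possible |A + A| over all 3-element sets is 2·3 − 1 = 5 (so min K = 5/3), attained only by arithmetic progressions.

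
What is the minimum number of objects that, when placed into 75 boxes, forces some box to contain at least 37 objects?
n = (37 − 1)·75 + 1 = 2701

By the generalised pigeonhole principle, to guarantee some box contains ≥ r objects we need more than (r − 1) · k objects total. Threshold: n = (r − 1) · k + 1. With r = 37 and k = 75: n = 36 · 75 + 1 = 2700 + 1 = 2701. For n = 2700 = 36 · 75, we can put exactly 36 objects in every box, avoiding 37 in any single one — so 2701 is tight.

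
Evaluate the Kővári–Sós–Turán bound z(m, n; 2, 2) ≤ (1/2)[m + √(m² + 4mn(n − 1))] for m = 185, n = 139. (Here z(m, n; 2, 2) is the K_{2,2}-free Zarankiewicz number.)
z(185, 139; 2, 2) ≤ (1/2)[185 + √(185² + 4·185·139·138)] = (1/2)[185 + √14228905] = 1978.561

Kővári–Sós–Turán: let r_1, ..., r_185 be the row sums and z = Σ r_i the total number of 1s. Each pair of columns can share at most one row with both entries 1 (else a 2×2 all-ones block appears), so Σ_i C(r_i, 2) ≤ C(139, 2) = 9591. By convexity Σ_i C(r_i, 2) ≥ 185·C(z/185, 2) = z(z − 185)/(2·185), giving z² − 185z − 185·139·138 ≤ 0 and hence z ≤ (1/2)[185 + √(34225 + 4·3548670)] = (1/2)[185 + √14228905] ≈ (1/2)(185 + 3772.1221) = 1978.561.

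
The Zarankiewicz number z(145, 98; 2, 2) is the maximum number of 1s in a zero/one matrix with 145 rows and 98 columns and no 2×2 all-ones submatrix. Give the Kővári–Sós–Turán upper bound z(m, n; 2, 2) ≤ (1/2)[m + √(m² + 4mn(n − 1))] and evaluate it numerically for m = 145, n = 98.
z(145, 98; 2, 2) ≤ (1/2)[145 + √(145² + 4·145·98·97)] = (1/2)[145 + √5534505] = 1248.7764

Kővári–Sós–Turán: let r_1, ..., r_145 be the row sums and z = Σ r_i the total number of 1s. Each pair of columns can share at most one row with both entries 1 (else a 2×2 all-ones block appears), so Σ_i C(r_i, 2) ≤ C(98, 2) = 4753. By convexity Σ_i C(r_i, 2) ≥ 145·C(z/145, 2) = z(z − 145)/(2·145), giving z² − 145z − 145·98·97 ≤ 0 and hence z ≤ (1/2)[145 + √(21025 + 4·1378370)] = (1/2)[145 + √5534505] ≈ (1/2)(145 + 2352.5529) = 1248.7764.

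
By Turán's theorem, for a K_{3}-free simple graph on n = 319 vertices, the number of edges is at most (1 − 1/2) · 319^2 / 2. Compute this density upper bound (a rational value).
Turán density bound = (1/2) · 319^2/2 = 101761/4 ≈ 25440.25

Turán's theorem: ex(n, K_{r+1}) is achieved by the complete r-partite Turán graph T(n, r) with parts as balanced as possible, and is at most (1 − 1/r) · n^2/2. For r = 2, n = 319: the density bound is (1/2) · 101761/2 = 101761/4 ≈ 25440.25. The integer-valued extremum is e(T(319, 2)) = 25440, which is strictly less than the density bound 101761/4 since 2 ∤ 319 (the parts of T(319, 2) cannot all be equal).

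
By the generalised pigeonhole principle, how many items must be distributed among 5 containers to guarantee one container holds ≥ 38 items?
n = (38 − 1)·5 + 1 = 186

By the generalised pigeonhole principle, to guarantee some box contains ≥ r objects we need more than (r − 1) · k objects total. Threshold: n = (r − 1) · k + 1. With r = 38 and k = 5: n = 37 · 5 + 1 = 185 + 1 = 186. For n = 185 = 37 · 5, we can put exactly 37 objects in every box, avoiding 38 in any single one — so 186 is tight.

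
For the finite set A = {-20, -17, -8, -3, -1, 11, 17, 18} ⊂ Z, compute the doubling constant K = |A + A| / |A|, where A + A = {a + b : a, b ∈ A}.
K = |A + A| / |A| = 32/8 = 4

Enumerate A + A = {a + b : a, b ∈ A}. With |A| = 8, there are |A|^2 = 64 ordered sum pairs; collecting distinct values, A + A = {-40, -37, -34, -28, -25, -23, -21, -20, -18, -16, -11, -9, -6, -4, -3, -2, 0, 1, 3, 8, 9, 10, 14, 15, 16, 17, 22, 28, 29, 34, 35, 36}, so |A + A| = 32. Thus K = 32/8 = 4. For comparison, the minimum possible |A + A| over all 8-element sets is 2·8 − 1 = 15 (so min K = 15/8), attained only by arithmetic progressions.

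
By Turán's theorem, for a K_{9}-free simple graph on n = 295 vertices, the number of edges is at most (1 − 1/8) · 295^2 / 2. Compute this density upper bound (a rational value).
Turán density bound = (7/8) · 295^2/2 = 609175/16 ≈ 38073.4375

Turán's theorem: ex(n, K_{r+1}) is achieved by the complete r-partite Turán graph T(n, r) with parts as balanced as possible, and is at most (1 − 1/r) · n^2/2. For r = 8, n = 295: the density bound is (7/8) · 87025/2 = 609175/16 ≈ 38073.4375. The integer-valued extremum is e(T(295, 8)) = 38073, which is strictly less than the density bound 609175/16 since 8 ∤ 295 (the parts of T(295, 8) cannot all be equal).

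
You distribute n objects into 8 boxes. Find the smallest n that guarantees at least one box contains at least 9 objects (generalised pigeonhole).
n = (9 − 1)·8 + 1 = 65

By the generalised pigeonhole principle, to guarantee some box contains ≥ r objects we need more than (r − 1) · k objects total. Threshold: n = (r − 1) · k + 1. With r = 9 and k = 8: n = 8 · 8 + 1 = 64 + 1 = 65. For n = 64 = 8 · 8, we can put exactly 8 objects in every box, avoiding 9 in any single one — so 65 is tight.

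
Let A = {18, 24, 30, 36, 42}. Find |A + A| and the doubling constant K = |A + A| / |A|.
K = |A + A| / |A| = 9/5

Enumerate A + A = {a + b : a, b ∈ A}. With |A| = 5, there are |A|^2 = 25 ordered sum pairs; collecting distinct values, A + A = {36, 42, 48, 54, 60, 66, 72, 78, 84}, so |A + A| = 9. Thus K = 9/5. Here |A + A| = 2|A| − 1 = 9, the minimum possible — so K = 9/5 is minimal, which holds iff A is an arithmetic progression.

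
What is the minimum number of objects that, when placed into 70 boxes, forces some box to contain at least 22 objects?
n = (22 − 1)·70 + 1 = 1471

By the generalised pigeonhole principle, to guarantee some box contains ≥ r objects we need more than (r − 1) · k objects total. Threshold: n = (r − 1) · k + 1. With r = 22 and k = 70: n = 21 · 70 + 1 = 1470 + 1 = 1471. For n = 1470 = 21 · 70, we can put exactly 21 objects in every box, avoiding 22 in any single one — so 1471 is tight.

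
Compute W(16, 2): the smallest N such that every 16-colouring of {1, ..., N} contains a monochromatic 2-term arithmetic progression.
W(16, 2) = 16 + 1 = 17

A 2-term AP is any pair of integers, so a monochromatic 2-AP exists iff some colour is used at least twice. With 16 colours, the colouring i ↦ i on {1, ..., 16} uses each colour once, avoiding any monochromatic pair, so W(16, 2) > 16. For {1, ..., 17}, pigeonhole forces two integers of the same colour, which form a monochromatic 2-AP. Hence W(16, 2) = 17.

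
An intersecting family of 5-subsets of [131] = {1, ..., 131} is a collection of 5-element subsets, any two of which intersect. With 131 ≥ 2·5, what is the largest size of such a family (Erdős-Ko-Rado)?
max |F| = C(130, 4) = 11358880

Erdős-Ko-Rado (1961): when n ≥ 2k, max |F| = C(n−1, k−1). The bound is attained by the star {A : i ∈ A} for any fixed i ∈ [n]. Here C(131−1, 5−1) = C(130, 4) = 11358880.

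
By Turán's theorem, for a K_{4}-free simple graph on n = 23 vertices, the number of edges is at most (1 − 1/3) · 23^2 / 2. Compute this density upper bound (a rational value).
Turán density bound = (2/3) · 23^2/2 = 529/3 ≈ 176.3333

Turán's theorem: ex(n, K_{r+1}) is achieved by the complete r-partite Turán graph T(n, r) with parts as balanced as possible, and is at most (1 − 1/r) · n^2/2. For r = 3, n = 23: the density bound is (2/3) · 529/2 = 529/3 ≈ 176.3333. The integer-valued extremum is e(T(23, 3)) = 176, which is strictly less than the density bound 529/3 since 3 ∤ 23 (the parts of T(23, 3) cannot all be equal).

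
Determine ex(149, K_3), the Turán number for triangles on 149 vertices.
ex(149, K_3) = ⌊149^2/4⌋ = 5550

Mantel (1907): a triangle-free graph on n vertices has at most ⌊n^2/4⌋ edges, with equality for the complete bipartite graph K_{⌊n/2⌋, ⌈n/2⌉}. For n = 149: ⌊149^2/4⌋ = ⌊22201/4⌋ = 5550. The extremal graph is K_{74, 75}, which has 74·75 = 5550 edges.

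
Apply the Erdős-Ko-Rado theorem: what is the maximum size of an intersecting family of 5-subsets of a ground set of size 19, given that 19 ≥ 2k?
max |F| = C(18, 4) = 3060

The Erdős-Ko-Rado theorem states: for n ≥ 2k, an intersecting family of k-subsets of an n-element set has size at most C(n − 1, k − 1), with equality for 'star' families {A ⊆ [n] : |A| = k, i ∈ A} (fix an element i). For n = 19, k = 5: C(18, 4) = 3060.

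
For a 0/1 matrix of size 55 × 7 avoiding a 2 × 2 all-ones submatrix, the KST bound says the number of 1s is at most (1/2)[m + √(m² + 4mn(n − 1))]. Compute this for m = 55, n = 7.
z(55, 7; 2, 2) ≤ (1/2)[55 + √(55² + 4·55·7·6)] = (1/2)[55 + √12265] = 82.8737

Kővári–Sós–Turán: let r_1, ..., r_55 be the row sums and z = Σ r_i the total number of 1s. Each pair of columns can share at most one row with both entries 1 (else a 2×2 all-ones block appears), so Σ_i C(r_i, 2) ≤ C(7, 2) = 21. By convexity Σ_i C(r_i, 2) ≥ 55·C(z/55, 2) = z(z − 55)/(2·55), giving z² − 55z − 55·7·6 ≤ 0 and hence z ≤ (1/2)[55 + √(3025 + 4·2310)] = (1/2)[55 + √12265] ≈ (1/2)(55 + 110.7475) = 82.8737.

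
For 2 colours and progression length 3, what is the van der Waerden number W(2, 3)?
W(2, 3) = 9

Lower bound: the 2-colouring RRBBRRBB of {1, ..., 8} (R at positions {1, 2, 5, 6}, B at {3, 4, 7, 8}) contains no monochromatic 3-term AP, so W(2, 3) > 8. Upper bound: a case analysis on any 2-colouring of {1, ..., 9} forces such an AP. Hence W(2, 3) = 9.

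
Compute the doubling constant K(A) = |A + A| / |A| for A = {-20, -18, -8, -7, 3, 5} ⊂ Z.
K = |A + A| / |A| = 19/6

Enumerate A + A = {a + b : a, b ∈ A}. With |A| = 6, there are |A|^2 = 36 ordered sum pairs; collecting distinct values, A + A = {-40, -38, -36, -28, -27, -26, -25, -17, -16, -15, -14, -13, -5, -4, -3, -2, 6, 8, 10}, so |A + A| = 19. Thus K = 19/6. For comparison, the minimum possible |A + A| over all 6-element sets is 2·6 − 1 = 11 (so min K = 11/6), attained only by arithmetic progressions.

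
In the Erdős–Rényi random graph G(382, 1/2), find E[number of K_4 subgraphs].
E[# K_4] = C(382, 4) · (1/2)^C(4, 2) = 873373285 / 2^6 = 13646457.578125

For each 4-subset S of vertices (there are C(382, 4) = 873373285 such S), let X_S = 1 if S induces a K_4 (all C(4, 2) = 6 edges present). Then P(X_S = 1) = (1/2)^6 = 1/64. By linearity of expectation, E[# K_4] = C(382, 4) · (1/2)^6 = 873373285 / 64 = 13646457.578125.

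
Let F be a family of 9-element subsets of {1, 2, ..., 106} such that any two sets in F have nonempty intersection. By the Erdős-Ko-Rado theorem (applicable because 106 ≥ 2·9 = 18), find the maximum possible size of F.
max |F| = C(105, 8) = 278818865325

Erdős-Ko-Rado (1961): when n ≥ 2k, max |F| = C(n−1, k−1). The bound is attained by the star {A : i ∈ A} for any fixed i ∈ [n]. Here C(106−1, 9−1) = C(105, 8) = 278818865325.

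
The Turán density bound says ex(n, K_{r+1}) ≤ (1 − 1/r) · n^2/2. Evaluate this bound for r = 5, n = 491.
Turán density bound = (4/5) · 491^2/2 = 482162/5 ≈ 96432.4

Turán's theorem: ex(n, K_{r+1}) is achieved by the complete r-partite Turán graph T(n, r) with parts as balanced as possible, and is at most (1 − 1/r) · n^2/2. For r = 5, n = 491: the density bound is (4/5) · 241081/2 = 482162/5 ≈ 96432.4. The integer-valued extremum is e(T(491, 5)) = 96432, which is strictly less than the density bound 482162/5 since 5 ∤ 491 (the parts of T(491, 5) cannot all be equal).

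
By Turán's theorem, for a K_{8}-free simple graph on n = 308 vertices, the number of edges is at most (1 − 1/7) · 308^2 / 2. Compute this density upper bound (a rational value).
Turán density bound = (6/7) · 308^2/2 = 40656

Turán's theorem: ex(n, K_{r+1}) is achieved by the complete r-partite Turán graph T(n, r) with parts as balanced as possible, and is at most (1 − 1/r) · n^2/2. For r = 7, n = 308: the density bound is (6/7) · 94864/2 = 40656. Since 7 ∣ 308, the Turán graph T(308, 7) has parts of equal size 44, and its edge count e(T(308, 7)) = 40656 attains the density bound exactly.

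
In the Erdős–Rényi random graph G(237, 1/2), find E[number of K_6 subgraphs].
E[# K_6] = C(237, 6) · (1/2)^C(6, 2) = 230916772164 / 2^15 = 57729193041/8192 ≈ 7047020.634888

For each 6-subset S of vertices (there are C(237, 6) = 230916772164 such S), let X_S = 1 if S induces a K_6 (all C(6, 2) = 15 edges present). Then P(X_S = 1) = (1/2)^15 = 1/32768. By linearity of expectation, E[# K_6] = C(237, 6) · (1/2)^15 = 230916772164 / 32768 = 57729193041/8192 ≈ 7047020.634888.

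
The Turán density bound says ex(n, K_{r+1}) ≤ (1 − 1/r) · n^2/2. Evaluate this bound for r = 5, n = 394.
Turán density bound = (4/5) · 394^2/2 = 310472/5 ≈ 62094.4

Turán's theorem: ex(n, K_{r+1}) is achieved by the complete r-partite Turán graph T(n, r) with parts as balanced as possible, and is at most (1 − 1/r) · n^2/2. For r = 5, n = 394: the density bound is (4/5) · 155236/2 = 310472/5 ≈ 62094.4. The integer-valued extremum is e(T(394, 5)) = 62094, which is strictly less than the density bound 310472/5 since 5 ∤ 394 (the parts of T(394, 5) cannot all be equal).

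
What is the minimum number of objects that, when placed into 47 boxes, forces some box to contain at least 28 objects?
n = (28 − 1)·47 + 1 = 1270

By the generalised pigeonhole principle, to guarantee some box contains ≥ r objects we need more than (r − 1) · k objects total. Threshold: n = (r − 1) · k + 1. With r = 28 and k = 47: n = 27 · 47 + 1 = 1269 + 1 = 1270. For n = 1269 = 27 · 47, we can put exactly 27 objects in every box, avoiding 28 in any single one — so 1270 is tight.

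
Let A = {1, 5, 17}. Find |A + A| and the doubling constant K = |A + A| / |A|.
K = |A + A| / |A| = 6/3 = 2

Enumerate A + A = {a + b : a, b ∈ A}. With |A| = 3, there are |A|^2 = 9 ordered sum pairs; collecting distinct values, A + A = {2, 6, 10, 18, 22, 34}, so |A + A| = 6. Thus K = 6/3 = 2. For comparison, the minimum possible |A + A| over all 3-element sets is 2·3 − 1 = 5 (so min K = 5/3), attained only by arithmetic progressions.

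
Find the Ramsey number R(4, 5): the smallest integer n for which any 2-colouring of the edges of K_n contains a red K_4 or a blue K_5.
R(4, 5) = 25

Lower bound: an explicit 2-colouring of K_{24} (typically a Paley-type or other structured construction) avoids a red K_4 and a blue K_5, showing R(4, 5) > 24.
Upper bound: the simple Erdős–Szekeres recurrence only gives R(4, 5) ≤ 32; the tight bound R(4, 5) ≤ 25 requires a sharper case analysis (or computer search) of 2-colourings of K_{25}.
Hence R(4, 5) = 25.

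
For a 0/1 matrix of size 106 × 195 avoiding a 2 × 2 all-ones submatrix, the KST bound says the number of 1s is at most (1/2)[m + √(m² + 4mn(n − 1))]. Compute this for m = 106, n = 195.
z(106, 195; 2, 2) ≤ (1/2)[106 + √(106² + 4·106·195·194)] = (1/2)[106 + √16051156] = 2056.1947

Kővári–Sós–Turán: let r_1, ..., r_106 be the row sums and z = Σ r_i the total number of 1s. Each pair of columns can share at most one row with both entries 1 (else a 2×2 all-ones block appears), so Σ_i C(r_i, 2) ≤ C(195, 2) = 18915. By convexity Σ_i C(r_i, 2) ≥ 106·C(z/106, 2) = z(z − 106)/(2·106), giving z² − 106z − 106·195·194 ≤ 0 and hence z ≤ (1/2)[106 + √(11236 + 4·4009980)] = (1/2)[106 + √16051156] ≈ (1/2)(106 + 4006.3894) = 2056.1947.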